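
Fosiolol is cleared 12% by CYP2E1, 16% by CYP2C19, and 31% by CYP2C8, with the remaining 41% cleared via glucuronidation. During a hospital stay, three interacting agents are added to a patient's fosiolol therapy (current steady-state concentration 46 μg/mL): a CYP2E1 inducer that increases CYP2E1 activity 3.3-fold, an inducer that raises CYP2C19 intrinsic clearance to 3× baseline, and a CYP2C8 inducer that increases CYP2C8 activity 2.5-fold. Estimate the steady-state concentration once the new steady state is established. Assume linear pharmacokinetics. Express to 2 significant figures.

22 μg/mL

CYP2E1: 0.12 × 3.3 = 0.396
CYP2C19: 0.16 × 3 = 0.48
CYP2C8: 0.31 × 2.5 = 0.775
Other: 0.41 (unchanged)
New clearance relative to baseline: 0.396 + 0.48 + 0.775 + 0.41 = 2.061.
Steady-state concentration ∝ 1/CL: new value = 46 / 2.061 = 22 μg/mL.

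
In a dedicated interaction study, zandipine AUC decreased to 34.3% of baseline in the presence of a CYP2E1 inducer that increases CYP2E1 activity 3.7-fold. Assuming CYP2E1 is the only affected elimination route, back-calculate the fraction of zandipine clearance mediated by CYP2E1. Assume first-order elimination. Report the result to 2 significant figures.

CL'/CL = 1 / 0.343 = 2.915
3.7·fm + (1 − fm) = 2.915
fm = (2.915 − 1) / (3.7 − 1) = 0.71

0.71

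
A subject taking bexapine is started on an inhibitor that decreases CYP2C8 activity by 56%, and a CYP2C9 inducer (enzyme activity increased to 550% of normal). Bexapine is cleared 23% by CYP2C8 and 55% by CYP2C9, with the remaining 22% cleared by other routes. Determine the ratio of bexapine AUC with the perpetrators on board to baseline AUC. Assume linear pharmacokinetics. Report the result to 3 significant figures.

The CYP2C8 pathway (23% of clearance) falls to 0.44× activity: 0.23 × 0.44 = 0.1012.
The CYP2C9 pathway (55% of clearance) is boosted to 5.5× activity: 0.55 × 5.5 = 3.025.
The remaining 22% of clearance is unaffected.
CL_new/CL_old = 0.1012 + 3.025 + 0.22 = 3.3462.
Net AUC ratio = 1 / 3.3462 = 0.299.

0.299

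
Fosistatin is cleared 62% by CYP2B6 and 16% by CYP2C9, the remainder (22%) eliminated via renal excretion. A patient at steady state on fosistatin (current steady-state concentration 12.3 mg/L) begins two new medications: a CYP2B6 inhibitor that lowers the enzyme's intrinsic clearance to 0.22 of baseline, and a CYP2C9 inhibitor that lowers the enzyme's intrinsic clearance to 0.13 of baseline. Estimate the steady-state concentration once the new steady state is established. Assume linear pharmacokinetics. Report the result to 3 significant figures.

The CYP2B6 pathway (62% of clearance) is reduced to 0.22× activity: 0.62 × 0.22 = 0.1364.
The CYP2C9 pathway (16% of clearance) falls to 0.13× activity: 0.16 × 0.13 = 0.0208.
Non-CYP routes (22%) are unchanged.
New clearance relative to baseline: 0.1364 + 0.0208 + 0.22 = 0.3772.
Steady-state concentration ∝ 1/CL: new value = 12.3 / 0.3772 = 32.6 mg/L.

32.6 mg/L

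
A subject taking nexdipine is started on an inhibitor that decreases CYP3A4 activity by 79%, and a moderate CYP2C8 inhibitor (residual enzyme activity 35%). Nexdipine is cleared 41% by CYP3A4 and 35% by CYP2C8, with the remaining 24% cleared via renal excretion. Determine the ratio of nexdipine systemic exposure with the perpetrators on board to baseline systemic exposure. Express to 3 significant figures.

2.23

The CYP3A4 pathway (41% of clearance) drops to 0.21× activity: 0.41 × 0.21 = 0.0861.
The CYP2C8 pathway (35% of clearance) falls to 0.35× activity: 0.35 × 0.35 = 0.1225.
Non-CYP routes (24%) are unchanged.
CL_new/CL_old = 0.0861 + 0.1225 + 0.24 = 0.4486.
Because systemic exposure varies inversely with clearance, the combined effect is 1 / 0.4486 = 2.23.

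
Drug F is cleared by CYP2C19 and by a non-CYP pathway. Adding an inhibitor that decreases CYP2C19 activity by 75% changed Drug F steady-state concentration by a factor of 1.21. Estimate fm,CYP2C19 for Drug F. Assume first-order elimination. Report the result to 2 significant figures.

Write x for the fraction cleared via CYP2C19. The observed steady-state concentration change means clearance fell to 1/1.21 = 0.8264 of baseline.
Only the CYP2C19 route changed, so 0.8264 = x·0.25 + (1 − x), giving x = 0.23.

0.23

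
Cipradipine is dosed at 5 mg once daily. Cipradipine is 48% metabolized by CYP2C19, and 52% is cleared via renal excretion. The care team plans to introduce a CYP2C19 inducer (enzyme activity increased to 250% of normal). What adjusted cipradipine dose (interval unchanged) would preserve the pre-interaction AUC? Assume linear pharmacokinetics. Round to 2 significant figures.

8.6 mg

The CYP2C19 pathway (48% of clearance) is boosted to 2.5× activity: 0.48 × 2.5 = 1.2.
Non-CYP routes (52%) are unchanged.
Relative clearance = 1.2 + 0.52 = 1.72.
Exposure is unchanged when dose changes in proportion to clearance. New dose = 5 mg × 1.72 = 8.6 mg.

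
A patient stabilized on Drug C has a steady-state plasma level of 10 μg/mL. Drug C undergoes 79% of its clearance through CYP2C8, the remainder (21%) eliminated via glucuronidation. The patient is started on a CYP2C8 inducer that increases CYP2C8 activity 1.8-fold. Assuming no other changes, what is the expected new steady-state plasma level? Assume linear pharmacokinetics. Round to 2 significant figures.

The CYP2C8 pathway (79% of clearance) increases to 1.8× activity: 0.79 × 1.8 = 1.422.
Non-CYP routes (21%) are unchanged.
Relative clearance = 1.422 + 0.21 = 1.632.
Steady-state plasma level ∝ 1/CL, so new value = 10 / 1.632 = 6.1 μg/mL.

6.1 μg/mL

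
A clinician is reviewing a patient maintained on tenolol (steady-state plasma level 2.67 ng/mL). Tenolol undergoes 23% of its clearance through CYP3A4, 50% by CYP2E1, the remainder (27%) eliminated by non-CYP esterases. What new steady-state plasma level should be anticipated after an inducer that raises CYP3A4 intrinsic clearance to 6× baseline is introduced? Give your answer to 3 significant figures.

CYP3A4: 0.23 × 6 = 1.38
CYP2E1: 0.5 (unchanged)
Other: 0.27 (unchanged)
New clearance relative to baseline: 1.38 + 0.5 + 0.27 = 2.15.
With dosing unchanged, steady-state plasma level scales as 1/CL: 2.67 / 2.15 = 1.24 ng/mL.

1.24 ng/mL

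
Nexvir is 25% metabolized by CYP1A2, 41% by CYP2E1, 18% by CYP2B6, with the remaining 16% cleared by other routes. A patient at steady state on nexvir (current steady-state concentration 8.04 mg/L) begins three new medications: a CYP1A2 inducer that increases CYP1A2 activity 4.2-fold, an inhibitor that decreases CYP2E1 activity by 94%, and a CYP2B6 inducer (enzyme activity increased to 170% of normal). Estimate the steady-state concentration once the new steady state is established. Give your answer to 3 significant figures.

The CYP1A2 pathway (25% of clearance) increases to 4.2× activity: 0.25 × 4.2 = 1.05.
The CYP2E1 pathway (41% of clearance) drops to 0.06× activity: 0.41 × 0.06 = 0.0246.
The CYP2B6 pathway (18% of clearance) rises to 1.7× activity: 0.18 × 1.7 = 0.306.
The remaining 16% of clearance is unaffected.
New clearance relative to baseline: 1.05 + 0.0246 + 0.306 + 0.16 = 1.5406.
Steady-state concentration ∝ 1/CL: new value = 8.04 / 1.5406 = 5.22 mg/L.

5.22 mg/L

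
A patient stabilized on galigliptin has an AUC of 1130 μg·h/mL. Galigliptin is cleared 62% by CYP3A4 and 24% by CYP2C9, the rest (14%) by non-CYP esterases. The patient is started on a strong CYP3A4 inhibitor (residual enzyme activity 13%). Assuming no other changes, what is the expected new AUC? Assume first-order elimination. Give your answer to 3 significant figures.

The CYP3A4 pathway (62% of clearance) drops to 0.13× activity: 0.62 × 0.13 = 0.0806.
CYP2C9 (24%) and the residual 14% are unaffected.
Relative clearance = 0.0806 + 0.24 + 0.14 = 0.4606.
AUC ∝ 1/CL, so new value = 1130 / 0.4606 = 2.45 × 10³ μg·h/mL.

2.45 × 10³ μg·h/mL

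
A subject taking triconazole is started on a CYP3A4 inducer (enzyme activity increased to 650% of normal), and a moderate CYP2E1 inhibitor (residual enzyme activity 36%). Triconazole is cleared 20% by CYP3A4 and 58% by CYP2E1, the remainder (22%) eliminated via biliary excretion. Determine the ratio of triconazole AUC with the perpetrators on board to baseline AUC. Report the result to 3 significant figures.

CYP3A4: 0.2 × 6.5 = 1.3
CYP2E1: 0.58 × 0.36 = 0.2088
Other: 0.22 (unchanged)
CL_new/CL_old = 1.3 + 0.2088 + 0.22 = 1.7288.
Net AUC ratio = 1 / 1.7288 = 0.578.

0.578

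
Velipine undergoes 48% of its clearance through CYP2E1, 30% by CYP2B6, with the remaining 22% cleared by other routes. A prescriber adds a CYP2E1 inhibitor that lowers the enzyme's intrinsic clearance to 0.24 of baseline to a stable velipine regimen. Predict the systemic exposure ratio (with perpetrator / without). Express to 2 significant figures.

1.6

CYP2E1: 0.48 × 0.24 = 0.1152
CYP2B6: 0.3 (unchanged)
Other: 0.22 (unchanged)
New clearance relative to baseline: 0.1152 + 0.3 + 0.22 = 0.6352.
Systemic exposure ratio = CL_old/CL_new = 1 / 0.6352 = 1.6.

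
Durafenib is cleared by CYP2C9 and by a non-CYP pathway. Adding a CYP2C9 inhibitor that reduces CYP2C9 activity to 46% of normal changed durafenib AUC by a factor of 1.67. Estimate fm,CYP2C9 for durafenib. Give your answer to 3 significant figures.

0.743

Let fm be the CYP2C9 fraction. New clearance relative to baseline = fm × 0.46 + (1 − fm).
AUC ratio = 1 / (new CL fraction), so new CL fraction = 1 / 1.67 = 0.5988.
fm × 0.46 + 1 − fm = 0.5988  ⇒  fm × (0.46 − 1) = −0.4012  ⇒  fm = 0.743.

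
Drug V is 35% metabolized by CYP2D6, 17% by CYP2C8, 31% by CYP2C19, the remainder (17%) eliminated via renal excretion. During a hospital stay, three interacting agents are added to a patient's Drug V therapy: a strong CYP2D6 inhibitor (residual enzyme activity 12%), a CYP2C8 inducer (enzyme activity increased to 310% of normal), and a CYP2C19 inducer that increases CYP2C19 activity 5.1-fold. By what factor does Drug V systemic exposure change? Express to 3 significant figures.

0.431

CYP2D6: 0.35 × 0.12 = 0.042
CYP2C8: 0.17 × 3.1 = 0.527
CYP2C19: 0.31 × 5.1 = 1.581
Other: 0.17 (unchanged)
Relative clearance = 0.042 + 0.527 + 1.581 + 0.17 = 2.32.
Because systemic exposure varies inversely with clearance, the combined effect is 1 / 2.32 = 0.431.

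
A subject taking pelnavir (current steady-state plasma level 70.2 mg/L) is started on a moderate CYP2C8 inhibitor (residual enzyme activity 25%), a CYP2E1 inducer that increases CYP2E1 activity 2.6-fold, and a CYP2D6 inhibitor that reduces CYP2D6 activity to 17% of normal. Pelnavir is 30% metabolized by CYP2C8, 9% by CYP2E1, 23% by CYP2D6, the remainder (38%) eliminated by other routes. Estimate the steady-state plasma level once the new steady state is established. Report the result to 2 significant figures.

96 mg/L

The CYP2C8 pathway (30% of clearance) falls to 0.25× activity: 0.3 × 0.25 = 0.075.
The CYP2E1 pathway (9% of clearance) rises to 2.6× activity: 0.09 × 2.6 = 0.234.
The CYP2D6 pathway (23% of clearance) drops to 0.17× activity: 0.23 × 0.17 = 0.0391.
The remaining 38% of clearance is unaffected.
New clearance relative to baseline: 0.075 + 0.234 + 0.0391 + 0.38 = 0.7281.
New steady-state plasma level = 70.2 / 0.7281 = 96 mg/L (concentration scales inversely with clearance).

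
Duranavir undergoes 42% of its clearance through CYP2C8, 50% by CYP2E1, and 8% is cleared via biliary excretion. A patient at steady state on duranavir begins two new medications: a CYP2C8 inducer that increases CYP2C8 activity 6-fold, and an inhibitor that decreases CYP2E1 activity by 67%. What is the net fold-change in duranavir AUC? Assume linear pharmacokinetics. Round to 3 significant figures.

CYP2C8: 0.42 × 6 = 2.52
CYP2E1: 0.5 × 0.33 = 0.165
Other: 0.08 (unchanged)
New clearance relative to baseline: 2.52 + 0.165 + 0.08 = 2.765.
Net AUC ratio = 1 / 2.765 = 0.362.

0.362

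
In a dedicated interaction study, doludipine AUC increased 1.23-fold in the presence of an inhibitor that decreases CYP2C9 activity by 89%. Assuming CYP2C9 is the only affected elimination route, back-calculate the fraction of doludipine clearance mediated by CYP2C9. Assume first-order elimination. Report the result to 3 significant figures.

Write x for the fraction cleared via CYP2C9. The observed AUC change means clearance fell to 1/1.23 = 0.813 of baseline.
Only the CYP2C9 route changed, so 0.813 = x·0.11 + (1 − x), giving x = 0.210.

0.210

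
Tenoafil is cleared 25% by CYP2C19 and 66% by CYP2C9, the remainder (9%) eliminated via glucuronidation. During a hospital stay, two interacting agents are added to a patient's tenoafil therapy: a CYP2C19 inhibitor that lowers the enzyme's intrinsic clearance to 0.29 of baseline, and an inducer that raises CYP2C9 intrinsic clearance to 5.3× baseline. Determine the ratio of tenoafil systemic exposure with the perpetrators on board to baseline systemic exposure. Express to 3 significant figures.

CYP2C19: 0.25 × 0.29 = 0.0725
CYP2C9: 0.66 × 5.3 = 3.498
Other: 0.09 (unchanged)
New clearance relative to baseline: 0.0725 + 3.498 + 0.09 = 3.6605.
Systemic exposure ∝ 1/CL: fold-change = 1 / 3.6605 = 0.273.

0.273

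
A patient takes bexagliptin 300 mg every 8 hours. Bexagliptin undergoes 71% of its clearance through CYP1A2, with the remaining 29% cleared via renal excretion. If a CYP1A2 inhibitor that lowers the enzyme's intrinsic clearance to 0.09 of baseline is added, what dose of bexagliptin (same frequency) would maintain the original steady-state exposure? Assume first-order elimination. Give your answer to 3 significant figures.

106 mg

The CYP1A2 pathway (71% of clearance) falls to 0.09× activity: 0.71 × 0.09 = 0.0639.
Non-CYP routes (29%) are unchanged.
Relative clearance = 0.0639 + 0.29 = 0.3539.
To maintain the same steady-state level, dose must scale with clearance: new dose = 300 × 0.3539 = 106 mg.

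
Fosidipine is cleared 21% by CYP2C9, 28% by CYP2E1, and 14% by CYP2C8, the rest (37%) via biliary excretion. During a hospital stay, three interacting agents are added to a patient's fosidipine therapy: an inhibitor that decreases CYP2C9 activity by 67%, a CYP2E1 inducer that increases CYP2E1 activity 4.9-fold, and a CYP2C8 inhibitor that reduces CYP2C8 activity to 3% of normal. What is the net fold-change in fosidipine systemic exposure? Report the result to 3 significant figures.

The CYP2C9 pathway (21% of clearance) falls to 0.33× activity: 0.21 × 0.33 = 0.0693.
The CYP2E1 pathway (28% of clearance) is boosted to 4.9× activity: 0.28 × 4.9 = 1.372.
The CYP2C8 pathway (14% of clearance) falls to 0.03× activity: 0.14 × 0.03 = 0.0042.
Non-CYP routes (37%) are unchanged.
Relative clearance = 0.0693 + 1.372 + 0.0042 + 0.37 = 1.8155.
Systemic exposure ∝ 1/CL: fold-change = 1 / 1.8155 = 0.551.

0.551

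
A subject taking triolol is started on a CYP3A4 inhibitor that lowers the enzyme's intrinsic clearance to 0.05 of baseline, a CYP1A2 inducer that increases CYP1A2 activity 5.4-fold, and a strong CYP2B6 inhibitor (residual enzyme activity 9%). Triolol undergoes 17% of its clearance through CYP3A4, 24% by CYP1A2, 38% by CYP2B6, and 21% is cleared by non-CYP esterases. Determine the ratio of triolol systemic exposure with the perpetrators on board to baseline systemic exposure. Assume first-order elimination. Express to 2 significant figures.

0.65

CYP3A4: 0.17 × 0.05 = 0.0085
CYP1A2: 0.24 × 5.4 = 1.296
CYP2B6: 0.38 × 0.09 = 0.0342
Other: 0.21 (unchanged)
Relative clearance = 0.0085 + 1.296 + 0.0342 + 0.21 = 1.5487.
Systemic exposure ∝ 1/CL: fold-change = 1 / 1.5487 = 0.65.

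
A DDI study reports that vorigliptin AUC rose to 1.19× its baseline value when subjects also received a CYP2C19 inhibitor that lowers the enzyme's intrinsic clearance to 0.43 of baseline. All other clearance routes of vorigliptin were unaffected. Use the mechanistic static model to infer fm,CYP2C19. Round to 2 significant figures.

Call the CYP2C19 fraction fm. After the interaction, CL_new/CL_old = fm × 0.43 + (1 − fm).
AUC ratio = 1 / (new CL fraction), so new CL fraction = 1 / 1.19 = 0.8403.
fm × 0.43 + 1 − fm = 0.8403  ⇒  fm × (0.43 − 1) = −0.1597  ⇒  fm = 0.28.

0.28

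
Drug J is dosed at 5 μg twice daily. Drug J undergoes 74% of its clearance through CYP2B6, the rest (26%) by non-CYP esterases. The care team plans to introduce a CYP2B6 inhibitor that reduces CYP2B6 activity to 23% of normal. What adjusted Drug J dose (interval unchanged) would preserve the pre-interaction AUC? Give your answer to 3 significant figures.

2.15 μg

The CYP2B6 pathway (74% of clearance) is reduced to 0.23× activity: 0.74 × 0.23 = 0.1702.
Non-CYP routes (26%) are unchanged.
CL_new/CL_old = 0.1702 + 0.26 = 0.4302.
To maintain the same steady-state level, dose must scale with clearance: new dose = 5 × 0.4302 = 2.15 μg.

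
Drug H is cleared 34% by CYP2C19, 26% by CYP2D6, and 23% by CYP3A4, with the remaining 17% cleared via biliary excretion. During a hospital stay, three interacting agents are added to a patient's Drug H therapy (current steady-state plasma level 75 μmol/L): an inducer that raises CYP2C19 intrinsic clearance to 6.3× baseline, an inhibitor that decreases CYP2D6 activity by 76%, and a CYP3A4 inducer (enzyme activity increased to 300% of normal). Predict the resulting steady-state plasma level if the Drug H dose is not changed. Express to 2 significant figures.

24 μmol/L

The CYP2C19 pathway (34% of clearance) is boosted to 6.3× activity: 0.34 × 6.3 = 2.142.
The CYP2D6 pathway (26% of clearance) falls to 0.24× activity: 0.26 × 0.24 = 0.0624.
The CYP3A4 pathway (23% of clearance) rises to 3× activity: 0.23 × 3 = 0.69.
The remaining 17% of clearance is unaffected.
New clearance relative to baseline: 2.142 + 0.0624 + 0.69 + 0.17 = 3.0644.
Dividing the baseline by the relative clearance: 75 / 3.0644 = 24 μmol/L.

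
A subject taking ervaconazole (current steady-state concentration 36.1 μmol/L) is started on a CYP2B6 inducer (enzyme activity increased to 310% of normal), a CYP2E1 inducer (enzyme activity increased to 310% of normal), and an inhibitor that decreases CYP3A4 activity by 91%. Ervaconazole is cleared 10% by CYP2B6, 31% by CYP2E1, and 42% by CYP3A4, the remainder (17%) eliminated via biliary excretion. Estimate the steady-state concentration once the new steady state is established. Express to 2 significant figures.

CYP2B6: 0.1 × 3.1 = 0.31
CYP2E1: 0.31 × 3.1 = 0.961
CYP3A4: 0.42 × 0.09 = 0.0378
Other: 0.17 (unchanged)
CL_new/CL_old = 0.31 + 0.961 + 0.0378 + 0.17 = 1.4788.
New steady-state concentration = 36.1 / 1.4788 = 24 μmol/L (concentration scales inversely with clearance).

24 μmol/L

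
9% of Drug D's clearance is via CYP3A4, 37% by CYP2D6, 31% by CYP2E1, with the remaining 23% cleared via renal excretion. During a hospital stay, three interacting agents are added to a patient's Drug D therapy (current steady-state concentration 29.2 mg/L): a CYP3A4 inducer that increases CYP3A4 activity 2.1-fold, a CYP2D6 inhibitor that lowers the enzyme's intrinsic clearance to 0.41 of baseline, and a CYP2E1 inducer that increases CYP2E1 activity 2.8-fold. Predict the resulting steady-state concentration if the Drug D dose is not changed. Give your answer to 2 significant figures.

The CYP3A4 pathway (9% of clearance) rises to 2.1× activity: 0.09 × 2.1 = 0.189.
The CYP2D6 pathway (37% of clearance) drops to 0.41× activity: 0.37 × 0.41 = 0.1517.
The CYP2E1 pathway (31% of clearance) is boosted to 2.8× activity: 0.31 × 2.8 = 0.868.
The remaining 23% of clearance is unaffected.
Relative clearance = 0.189 + 0.1517 + 0.868 + 0.23 = 1.4387.
Steady-state concentration ∝ 1/CL: new value = 29.2 / 1.4387 = 20 mg/L.

20 mg/L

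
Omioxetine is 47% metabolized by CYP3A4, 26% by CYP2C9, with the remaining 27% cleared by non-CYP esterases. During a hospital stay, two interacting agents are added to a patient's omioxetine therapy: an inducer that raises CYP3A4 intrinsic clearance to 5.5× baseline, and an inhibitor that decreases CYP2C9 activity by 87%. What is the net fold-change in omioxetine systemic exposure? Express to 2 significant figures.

The CYP3A4 pathway (47% of clearance) rises to 5.5× activity: 0.47 × 5.5 = 2.585.
The CYP2C9 pathway (26% of clearance) drops to 0.13× activity: 0.26 × 0.13 = 0.0338.
The remaining 27% of clearance is unaffected.
Relative clearance = 2.585 + 0.0338 + 0.27 = 2.8888.
Net systemic exposure ratio = 1 / 2.8888 = 0.35.

0.35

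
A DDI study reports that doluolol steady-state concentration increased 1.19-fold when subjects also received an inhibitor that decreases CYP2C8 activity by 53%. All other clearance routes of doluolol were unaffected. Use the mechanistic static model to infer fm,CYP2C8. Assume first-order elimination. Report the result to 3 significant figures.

0.301

Let x = fm,CYP2C8. Because steady-state concentration ∝ 1/CL, relative clearance fell to 1/1.19 = 0.8403.
Only the CYP2C8 route changed, so 0.8403 = x·0.47 + (1 − x), giving x = 0.301.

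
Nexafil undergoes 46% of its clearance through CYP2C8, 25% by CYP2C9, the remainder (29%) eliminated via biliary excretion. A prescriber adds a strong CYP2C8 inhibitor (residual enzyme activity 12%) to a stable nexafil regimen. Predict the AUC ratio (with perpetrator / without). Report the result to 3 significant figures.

1.68

The CYP2C8 pathway (46% of clearance) is reduced to 0.12× activity: 0.46 × 0.12 = 0.0552.
CYP2C9 (25%) and the residual 29% are unaffected.
Relative clearance = 0.0552 + 0.25 + 0.29 = 0.5952.
AUC is inversely proportional to clearance, so the fold-change is 1 / 0.5952 = 1.68.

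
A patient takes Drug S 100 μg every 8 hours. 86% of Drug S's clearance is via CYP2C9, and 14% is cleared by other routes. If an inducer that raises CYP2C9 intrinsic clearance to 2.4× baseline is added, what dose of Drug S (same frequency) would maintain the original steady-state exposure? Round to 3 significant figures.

The CYP2C9 pathway (86% of clearance) rises to 2.4× activity: 0.86 × 2.4 = 2.064.
Non-CYP routes (14%) are unchanged.
CL_new/CL_old = 2.064 + 0.14 = 2.204.
Css,avg = (dose rate)/CL, so holding Css fixed requires dose ∝ CL: 100 × 2.204 = 220 μg.

220 μg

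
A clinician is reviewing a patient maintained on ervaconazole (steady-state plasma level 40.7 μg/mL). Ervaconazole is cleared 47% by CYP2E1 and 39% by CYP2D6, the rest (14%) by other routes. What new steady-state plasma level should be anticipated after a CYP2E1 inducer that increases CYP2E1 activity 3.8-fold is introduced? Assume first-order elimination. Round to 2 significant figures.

18 μg/mL

The CYP2E1 pathway (47% of clearance) is boosted to 3.8× activity: 0.47 × 3.8 = 1.786.
CYP2D6 (39%) and the residual 14% are unaffected.
CL_new/CL_old = 1.786 + 0.39 + 0.14 = 2.316.
Steady-state plasma level ∝ 1/CL, so new value = 40.7 / 2.316 = 18 μg/mL.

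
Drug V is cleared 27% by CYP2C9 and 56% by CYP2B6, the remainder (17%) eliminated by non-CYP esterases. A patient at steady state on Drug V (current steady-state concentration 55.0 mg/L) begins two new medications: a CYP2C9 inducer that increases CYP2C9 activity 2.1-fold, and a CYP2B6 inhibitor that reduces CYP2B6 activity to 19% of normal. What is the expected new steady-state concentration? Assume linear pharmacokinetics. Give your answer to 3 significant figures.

65.2 mg/L

CYP2C9: 0.27 × 2.1 = 0.567
CYP2B6: 0.56 × 0.19 = 0.1064
Other: 0.17 (unchanged)
Relative clearance = 0.567 + 0.1064 + 0.17 = 0.8434.
New steady-state concentration = 55.0 / 0.8434 = 65.2 mg/L (concentration scales inversely with clearance).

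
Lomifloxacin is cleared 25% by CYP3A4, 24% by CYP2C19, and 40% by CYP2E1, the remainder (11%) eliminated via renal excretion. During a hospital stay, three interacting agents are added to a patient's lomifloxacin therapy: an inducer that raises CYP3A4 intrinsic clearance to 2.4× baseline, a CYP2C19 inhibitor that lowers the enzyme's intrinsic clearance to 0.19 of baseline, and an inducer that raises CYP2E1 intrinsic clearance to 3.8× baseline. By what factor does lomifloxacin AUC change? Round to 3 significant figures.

0.439

The CYP3A4 pathway (25% of clearance) is boosted to 2.4× activity: 0.25 × 2.4 = 0.6.
The CYP2C19 pathway (24% of clearance) falls to 0.19× activity: 0.24 × 0.19 = 0.0456.
The CYP2E1 pathway (40% of clearance) rises to 3.8× activity: 0.4 × 3.8 = 1.52.
The remaining 11% of clearance is unaffected.
Relative clearance = 0.6 + 0.0456 + 1.52 + 0.11 = 2.2756.
Because AUC varies inversely with clearance, the combined effect is 1 / 2.2756 = 0.439.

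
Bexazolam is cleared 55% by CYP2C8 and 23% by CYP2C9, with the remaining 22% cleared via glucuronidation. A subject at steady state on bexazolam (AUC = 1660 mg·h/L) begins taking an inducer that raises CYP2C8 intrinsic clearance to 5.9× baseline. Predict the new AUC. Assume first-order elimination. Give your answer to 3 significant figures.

The CYP2C8 pathway (55% of clearance) increases to 5.9× activity: 0.55 × 5.9 = 3.245.
CYP2C9 (23%) and the residual 22% are unaffected.
Relative clearance = 3.245 + 0.23 + 0.22 = 3.695.
AUC ∝ 1/CL, so new value = 1660 / 3.695 = 449 mg·h/L.

449 mg·h/L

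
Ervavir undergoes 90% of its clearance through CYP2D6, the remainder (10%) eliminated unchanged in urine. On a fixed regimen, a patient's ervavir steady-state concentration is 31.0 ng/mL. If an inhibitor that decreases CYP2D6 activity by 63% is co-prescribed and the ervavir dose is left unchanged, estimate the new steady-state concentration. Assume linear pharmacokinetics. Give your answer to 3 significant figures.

71.6 ng/mL

The CYP2D6 pathway (90% of clearance) is reduced to 0.37× activity: 0.9 × 0.37 = 0.333.
The remaining 10% of clearance is unaffected.
Relative clearance = 0.333 + 0.1 = 0.433.
With dosing unchanged, steady-state concentration scales as 1/CL: 31.0 / 0.433 = 71.6 ng/mL.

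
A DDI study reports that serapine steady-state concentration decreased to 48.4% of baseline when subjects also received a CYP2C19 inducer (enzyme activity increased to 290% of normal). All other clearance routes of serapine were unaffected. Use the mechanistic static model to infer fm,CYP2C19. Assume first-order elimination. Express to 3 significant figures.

0.561

CL'/CL = 1 / 0.484 = 2.066
2.9·fm + (1 − fm) = 2.066
fm = (2.066 − 1) / (2.9 − 1) = 0.561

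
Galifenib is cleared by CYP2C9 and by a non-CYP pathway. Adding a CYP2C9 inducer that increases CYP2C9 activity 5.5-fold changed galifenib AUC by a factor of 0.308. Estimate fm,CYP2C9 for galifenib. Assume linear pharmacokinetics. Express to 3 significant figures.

Write x for the fraction cleared via CYP2C9. The observed AUC change means clearance rose to 1/0.308 = 3.247 of baseline.
Only the CYP2C9 route changed, so 3.247 = x·5.5 + (1 − x), giving x = 0.499.

0.499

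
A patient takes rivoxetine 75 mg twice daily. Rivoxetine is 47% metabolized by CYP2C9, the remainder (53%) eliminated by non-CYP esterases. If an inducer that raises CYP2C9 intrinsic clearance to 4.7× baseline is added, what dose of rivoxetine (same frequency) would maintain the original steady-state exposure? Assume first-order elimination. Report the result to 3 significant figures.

205 mg

CYP2C9: 0.47 × 4.7 = 2.209
Other: 0.53 (unchanged)
CL_new/CL_old = 2.209 + 0.53 = 2.739.
Exposure is unchanged when dose changes in proportion to clearance. New dose = 75 mg × 2.739 = 205 mg.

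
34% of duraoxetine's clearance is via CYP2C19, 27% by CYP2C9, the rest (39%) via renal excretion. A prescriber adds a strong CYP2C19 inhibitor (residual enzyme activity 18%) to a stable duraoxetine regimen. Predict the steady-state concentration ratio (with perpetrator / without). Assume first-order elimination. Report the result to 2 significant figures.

The CYP2C19 pathway (34% of clearance) drops to 0.18× activity: 0.34 × 0.18 = 0.0612.
CYP2C9 (27%) and the residual 39% are unaffected.
New clearance relative to baseline: 0.0612 + 0.27 + 0.39 = 0.7212.
Steady-state concentration ratio = CL_old/CL_new = 1 / 0.7212 = 1.4.

1.4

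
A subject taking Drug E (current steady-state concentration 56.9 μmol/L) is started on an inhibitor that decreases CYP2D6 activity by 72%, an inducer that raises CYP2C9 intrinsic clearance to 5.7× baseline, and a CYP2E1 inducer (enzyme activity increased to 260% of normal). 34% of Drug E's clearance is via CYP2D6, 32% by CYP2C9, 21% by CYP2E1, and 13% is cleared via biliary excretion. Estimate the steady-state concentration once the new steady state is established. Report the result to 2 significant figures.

22 μmol/L

The CYP2D6 pathway (34% of clearance) drops to 0.28× activity: 0.34 × 0.28 = 0.0952.
The CYP2C9 pathway (32% of clearance) is boosted to 5.7× activity: 0.32 × 5.7 = 1.824.
The CYP2E1 pathway (21% of clearance) is boosted to 2.6× activity: 0.21 × 2.6 = 0.546.
Non-CYP routes (13%) are unchanged.
CL_new/CL_old = 0.0952 + 1.824 + 0.546 + 0.13 = 2.5952.
Steady-state concentration ∝ 1/CL: new value = 56.9 / 2.5952 = 22 μmol/L.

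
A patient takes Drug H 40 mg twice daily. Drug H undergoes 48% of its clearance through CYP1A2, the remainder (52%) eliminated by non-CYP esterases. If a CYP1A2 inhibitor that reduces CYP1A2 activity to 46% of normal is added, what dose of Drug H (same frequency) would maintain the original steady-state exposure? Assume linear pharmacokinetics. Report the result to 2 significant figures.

30 mg

The CYP1A2 pathway (48% of clearance) drops to 0.46× activity: 0.48 × 0.46 = 0.2208.
The remaining 52% of clearance is unaffected.
Relative clearance = 0.2208 + 0.52 = 0.7408.
Exposure is unchanged when dose changes in proportion to clearance. New dose = 40 mg × 0.7408 = 30 mg.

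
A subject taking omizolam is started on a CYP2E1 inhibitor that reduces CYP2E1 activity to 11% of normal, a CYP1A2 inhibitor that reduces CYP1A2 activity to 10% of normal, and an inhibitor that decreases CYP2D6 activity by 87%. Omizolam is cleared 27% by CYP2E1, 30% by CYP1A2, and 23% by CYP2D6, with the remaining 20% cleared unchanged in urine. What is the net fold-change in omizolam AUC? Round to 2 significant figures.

The CYP2E1 pathway (27% of clearance) drops to 0.11× activity: 0.27 × 0.11 = 0.0297.
The CYP1A2 pathway (30% of clearance) is reduced to 0.1× activity: 0.3 × 0.1 = 0.03.
The CYP2D6 pathway (23% of clearance) falls to 0.13× activity: 0.23 × 0.13 = 0.0299.
Non-CYP routes (20%) are unchanged.
Relative clearance = 0.0297 + 0.03 + 0.0299 + 0.2 = 0.2896.
AUC ∝ 1/CL: fold-change = 1 / 0.2896 = 3.5.

3.5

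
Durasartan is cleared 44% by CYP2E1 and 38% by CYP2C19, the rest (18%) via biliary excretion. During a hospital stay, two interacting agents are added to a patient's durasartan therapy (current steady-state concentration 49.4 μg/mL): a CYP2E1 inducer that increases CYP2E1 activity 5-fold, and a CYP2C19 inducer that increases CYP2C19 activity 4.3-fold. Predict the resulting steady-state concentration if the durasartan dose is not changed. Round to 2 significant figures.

12 μg/mL

The CYP2E1 pathway (44% of clearance) increases to 5× activity: 0.44 × 5 = 2.2.
The CYP2C19 pathway (38% of clearance) rises to 4.3× activity: 0.38 × 4.3 = 1.634.
Non-CYP routes (18%) are unchanged.
CL_new/CL_old = 2.2 + 1.634 + 0.18 = 4.014.
New steady-state concentration = 49.4 / 4.014 = 12 μg/mL (concentration scales inversely with clearance).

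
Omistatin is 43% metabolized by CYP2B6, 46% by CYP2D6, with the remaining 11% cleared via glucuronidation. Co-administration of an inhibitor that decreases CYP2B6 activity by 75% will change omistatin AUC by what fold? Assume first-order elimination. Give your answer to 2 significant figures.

1.5

The CYP2B6 pathway (43% of clearance) is reduced to 0.25× activity: 0.43 × 0.25 = 0.1075.
CYP2D6 (46%) and the residual 11% are unaffected.
New clearance relative to baseline: 0.1075 + 0.46 + 0.11 = 0.6775.
Since AUC ∝ 1/CL, the ratio is 1 / 0.6775 = 1.5.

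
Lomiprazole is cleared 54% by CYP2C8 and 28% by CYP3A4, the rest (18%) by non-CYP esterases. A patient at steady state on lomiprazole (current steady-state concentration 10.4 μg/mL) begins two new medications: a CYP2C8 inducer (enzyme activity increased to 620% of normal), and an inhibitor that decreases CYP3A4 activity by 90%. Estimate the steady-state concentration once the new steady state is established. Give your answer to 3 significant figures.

CYP2C8: 0.54 × 6.2 = 3.348
CYP3A4: 0.28 × 0.1 = 0.028
Other: 0.18 (unchanged)
Relative clearance = 3.348 + 0.028 + 0.18 = 3.556.
Steady-state concentration ∝ 1/CL: new value = 10.4 / 3.556 = 2.92 μg/mL.

2.92 μg/mL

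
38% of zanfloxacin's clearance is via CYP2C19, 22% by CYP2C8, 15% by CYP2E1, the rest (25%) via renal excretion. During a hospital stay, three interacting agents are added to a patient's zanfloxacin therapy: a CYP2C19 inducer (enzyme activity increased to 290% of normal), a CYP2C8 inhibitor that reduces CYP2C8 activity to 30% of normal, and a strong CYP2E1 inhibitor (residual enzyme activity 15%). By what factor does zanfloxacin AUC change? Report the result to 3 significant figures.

CYP2C19: 0.38 × 2.9 = 1.102
CYP2C8: 0.22 × 0.3 = 0.066
CYP2E1: 0.15 × 0.15 = 0.0225
Other: 0.25 (unchanged)
New clearance relative to baseline: 1.102 + 0.066 + 0.0225 + 0.25 = 1.4405.
AUC ∝ 1/CL: fold-change = 1 / 1.4405 = 0.694.

0.694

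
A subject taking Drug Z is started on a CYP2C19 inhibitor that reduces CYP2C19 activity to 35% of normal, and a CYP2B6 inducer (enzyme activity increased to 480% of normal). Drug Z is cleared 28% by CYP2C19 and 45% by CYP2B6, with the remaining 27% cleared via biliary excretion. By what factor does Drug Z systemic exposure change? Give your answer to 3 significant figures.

0.396

The CYP2C19 pathway (28% of clearance) falls to 0.35× activity: 0.28 × 0.35 = 0.098.
The CYP2B6 pathway (45% of clearance) increases to 4.8× activity: 0.45 × 4.8 = 2.16.
The remaining 27% of clearance is unaffected.
CL_new/CL_old = 0.098 + 2.16 + 0.27 = 2.528.
Systemic exposure ∝ 1/CL: fold-change = 1 / 2.528 = 0.396.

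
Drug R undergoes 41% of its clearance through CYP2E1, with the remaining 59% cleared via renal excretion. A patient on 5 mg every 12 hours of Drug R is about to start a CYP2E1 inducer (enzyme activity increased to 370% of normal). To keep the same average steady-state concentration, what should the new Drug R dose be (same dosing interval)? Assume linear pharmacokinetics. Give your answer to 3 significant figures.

The CYP2E1 pathway (41% of clearance) increases to 3.7× activity: 0.41 × 3.7 = 1.517.
The remaining 59% of clearance is unaffected.
New clearance relative to baseline: 1.517 + 0.59 = 2.107.
Exposure is unchanged when dose changes in proportion to clearance. New dose = 5 mg × 2.107 = 10.5 mg.

10.5 mg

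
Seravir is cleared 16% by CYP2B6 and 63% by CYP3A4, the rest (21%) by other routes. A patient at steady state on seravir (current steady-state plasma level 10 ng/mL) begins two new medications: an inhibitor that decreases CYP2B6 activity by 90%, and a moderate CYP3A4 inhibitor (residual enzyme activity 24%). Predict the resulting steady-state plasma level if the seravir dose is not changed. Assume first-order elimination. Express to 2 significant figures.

The CYP2B6 pathway (16% of clearance) falls to 0.1× activity: 0.16 × 0.1 = 0.016.
The CYP3A4 pathway (63% of clearance) falls to 0.24× activity: 0.63 × 0.24 = 0.1512.
Non-CYP routes (21%) are unchanged.
Relative clearance = 0.016 + 0.1512 + 0.21 = 0.3772.
Dividing the baseline by the relative clearance: 10 / 0.3772 = 27 ng/mL.

27 ng/mL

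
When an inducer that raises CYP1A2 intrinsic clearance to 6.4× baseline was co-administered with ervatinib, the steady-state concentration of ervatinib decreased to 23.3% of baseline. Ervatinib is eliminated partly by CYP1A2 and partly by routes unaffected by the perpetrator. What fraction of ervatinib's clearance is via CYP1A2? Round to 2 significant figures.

0.61

Let fm be the CYP1A2 fraction. New clearance relative to baseline = fm × 6.4 + (1 − fm).
Steady-state concentration ratio = 1 / (new CL fraction), so new CL fraction = 1 / 0.233 = 4.292.
fm × 6.4 + 1 − fm = 4.292  ⇒  fm × (6.4 − 1) = 3.292  ⇒  fm = 0.61.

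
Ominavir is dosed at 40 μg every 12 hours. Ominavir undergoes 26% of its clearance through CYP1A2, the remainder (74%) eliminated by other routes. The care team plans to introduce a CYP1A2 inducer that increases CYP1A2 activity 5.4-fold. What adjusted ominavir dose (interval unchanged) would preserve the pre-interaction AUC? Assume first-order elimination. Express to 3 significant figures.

85.8 μg

CYP1A2: 0.26 × 5.4 = 1.404
Other: 0.74 (unchanged)
CL_new/CL_old = 1.404 + 0.74 = 2.144.
Css,avg = (dose rate)/CL, so holding Css fixed requires dose ∝ CL: 40 × 2.144 = 85.8 μg.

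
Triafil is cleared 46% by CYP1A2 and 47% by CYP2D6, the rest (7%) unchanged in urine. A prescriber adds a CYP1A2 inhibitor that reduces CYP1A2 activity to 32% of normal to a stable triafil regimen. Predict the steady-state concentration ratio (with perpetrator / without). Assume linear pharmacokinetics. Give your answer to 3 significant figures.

1.46

The CYP1A2 pathway (46% of clearance) falls to 0.32× activity: 0.46 × 0.32 = 0.1472.
CYP2D6 (47%) and the residual 7% are unaffected.
CL_new/CL_old = 0.1472 + 0.47 + 0.07 = 0.6872.
Since steady-state concentration ∝ 1/CL, the ratio is 1 / 0.6872 = 1.46.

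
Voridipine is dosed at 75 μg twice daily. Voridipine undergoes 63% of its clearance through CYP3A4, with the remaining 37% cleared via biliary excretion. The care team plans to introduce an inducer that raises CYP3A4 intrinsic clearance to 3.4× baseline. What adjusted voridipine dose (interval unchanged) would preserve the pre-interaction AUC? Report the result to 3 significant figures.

The CYP3A4 pathway (63% of clearance) rises to 3.4× activity: 0.63 × 3.4 = 2.142.
The remaining 37% of clearance is unaffected.
Relative clearance = 2.142 + 0.37 = 2.512.
Css,avg = (dose rate)/CL, so holding Css fixed requires dose ∝ CL: 75 × 2.512 = 188 μg.

188 μg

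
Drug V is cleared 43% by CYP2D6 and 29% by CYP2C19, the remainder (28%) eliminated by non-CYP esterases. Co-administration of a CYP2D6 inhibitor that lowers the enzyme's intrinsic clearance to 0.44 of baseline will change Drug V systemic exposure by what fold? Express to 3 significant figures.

1.32

The CYP2D6 pathway (43% of clearance) is reduced to 0.44× activity: 0.43 × 0.44 = 0.1892.
CYP2C19 (29%) and the residual 28% are unaffected.
CL_new/CL_old = 0.1892 + 0.29 + 0.28 = 0.7592.
Since systemic exposure ∝ 1/CL, the ratio is 1 / 0.7592 = 1.32.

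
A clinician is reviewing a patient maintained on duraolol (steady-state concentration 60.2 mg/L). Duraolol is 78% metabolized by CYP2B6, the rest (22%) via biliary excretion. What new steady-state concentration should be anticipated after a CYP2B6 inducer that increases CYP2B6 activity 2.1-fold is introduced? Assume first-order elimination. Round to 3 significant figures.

32.4 mg/L

CYP2B6: 0.78 × 2.1 = 1.638
Other: 0.22 (unchanged)
New clearance relative to baseline: 1.638 + 0.22 = 1.858.
With dosing unchanged, steady-state concentration scales as 1/CL: 60.2 / 1.858 = 32.4 mg/L.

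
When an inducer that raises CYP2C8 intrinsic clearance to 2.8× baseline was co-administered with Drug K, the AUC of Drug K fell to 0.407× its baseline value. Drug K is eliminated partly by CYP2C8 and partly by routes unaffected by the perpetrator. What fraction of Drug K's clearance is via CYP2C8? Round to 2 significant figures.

CL'/CL = 1 / 0.407 = 2.457
2.8·fm + (1 − fm) = 2.457
fm = (2.457 − 1) / (2.8 − 1) = 0.81

0.81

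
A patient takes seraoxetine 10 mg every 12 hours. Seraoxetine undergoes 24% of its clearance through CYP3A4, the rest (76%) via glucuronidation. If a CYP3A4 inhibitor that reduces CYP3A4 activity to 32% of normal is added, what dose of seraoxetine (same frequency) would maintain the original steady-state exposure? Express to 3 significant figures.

CYP3A4: 0.24 × 0.32 = 0.0768
Other: 0.76 (unchanged)
New clearance relative to baseline: 0.0768 + 0.76 = 0.8368.
Css,avg = (dose rate)/CL, so holding Css fixed requires dose ∝ CL: 10 × 0.8368 = 8.37 mg.

8.37 mg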